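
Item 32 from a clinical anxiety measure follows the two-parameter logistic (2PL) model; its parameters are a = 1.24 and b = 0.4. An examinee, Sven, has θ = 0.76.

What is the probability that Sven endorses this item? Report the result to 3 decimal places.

P(θ) = 1 / (1 + exp(−a(θ − b)))
Exponent: 1.24 × (0.76 − 0.4) = 0.4464
1/(1 + e^{-0.4464}) = 0.6098

0.610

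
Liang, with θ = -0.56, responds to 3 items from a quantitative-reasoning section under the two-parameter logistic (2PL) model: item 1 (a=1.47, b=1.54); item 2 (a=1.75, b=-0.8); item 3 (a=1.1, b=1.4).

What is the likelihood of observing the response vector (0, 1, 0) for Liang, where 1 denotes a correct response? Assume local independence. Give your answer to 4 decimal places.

0.5173

P(θ) = 1 / (1 + exp(−a(θ − b)))
P_1 = 1/(1+e^{3.0870}) = 0.0436
P_2 = 1/(1+e^{-0.4200}) = 0.6035
P_3 = 1/(1+e^{2.1560}) = 0.1038
L = (1−P_1) × P_2 × (1−P_3) = 0.9564 × 0.6035 × 0.8962 = 0.51725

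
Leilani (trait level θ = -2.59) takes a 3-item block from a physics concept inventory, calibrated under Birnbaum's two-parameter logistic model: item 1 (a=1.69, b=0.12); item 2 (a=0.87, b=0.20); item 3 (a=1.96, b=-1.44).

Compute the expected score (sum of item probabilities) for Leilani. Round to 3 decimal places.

P(θ) = 1 / (1 + exp(−a(θ − b)))
P_1 = 1/(1+e^{4.5799}) = 0.0102
P_2 = 1/(1+e^{2.4273}) = 0.0811
P_3 = 1/(1+e^{2.2540}) = 0.0950
E[score] = 0.0102 + 0.0811 + 0.0950 = 0.1863

0.186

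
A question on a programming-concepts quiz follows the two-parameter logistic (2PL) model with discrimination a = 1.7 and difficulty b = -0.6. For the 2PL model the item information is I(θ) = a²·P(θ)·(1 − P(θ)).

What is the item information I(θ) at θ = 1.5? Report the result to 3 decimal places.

P = 1/(1+e^{-3.5700}) = 0.9726
P(1−P) = 0.9726 × 0.0274 = 0.0266
I = a² × P(1−P) = 1.7² × 0.0266 = 0.07697

0.077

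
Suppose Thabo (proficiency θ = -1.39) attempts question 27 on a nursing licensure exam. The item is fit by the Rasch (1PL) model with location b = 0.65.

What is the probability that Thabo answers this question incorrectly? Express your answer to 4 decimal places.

P(θ) = 1 / (1 + exp(−(θ − b)))
Exponent: (-1.39 − 0.65) = -2.0400
1/(1 + e^{2.0400}) = 0.1151
P = 0.1151
P(incorrect) = 1 − 0.1151 = 0.8849

0.8849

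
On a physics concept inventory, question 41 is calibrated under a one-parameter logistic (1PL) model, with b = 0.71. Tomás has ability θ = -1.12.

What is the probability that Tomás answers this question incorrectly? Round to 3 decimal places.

0.862

P(θ) = 1 / (1 + exp(−(θ − b)))
Exponent: (-1.12 − 0.71) = -1.8300
1/(1 + e^{1.8300}) = 0.1382
P = 0.1382
P(incorrect) = 1 − 0.1382 = 0.8618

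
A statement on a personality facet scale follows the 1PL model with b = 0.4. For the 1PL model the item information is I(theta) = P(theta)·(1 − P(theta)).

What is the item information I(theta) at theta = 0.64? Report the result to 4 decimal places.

0.2464

P = 1/(1+e^{-0.2400}) = 0.5597
P(1−P) = 0.5597 × 0.4403 = 0.2464
I = P(1−P) = 0.24643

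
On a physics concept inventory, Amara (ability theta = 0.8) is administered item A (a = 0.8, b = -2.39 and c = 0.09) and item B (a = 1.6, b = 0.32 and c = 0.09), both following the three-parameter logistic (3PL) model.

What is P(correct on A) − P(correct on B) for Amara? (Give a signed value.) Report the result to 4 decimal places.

P(theta) = c + (1 − c) · 1 / (1 + exp(−a(theta − b)))
P_A = 0.9342
P_B = 0.7116
P_A − P_B = 0.2226

0.2226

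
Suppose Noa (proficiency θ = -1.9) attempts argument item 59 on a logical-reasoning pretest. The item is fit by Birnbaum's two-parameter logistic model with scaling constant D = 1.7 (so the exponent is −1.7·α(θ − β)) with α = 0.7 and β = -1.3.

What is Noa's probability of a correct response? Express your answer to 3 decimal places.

0.329

P(θ) = 1 / (1 + exp(−D·α(θ − β)))
Exponent: 1.7 × 0.7 × (-1.9 − (-1.3)) = -0.7140
1/(1 + e^{0.7140}) = 0.3287
P = 0.3287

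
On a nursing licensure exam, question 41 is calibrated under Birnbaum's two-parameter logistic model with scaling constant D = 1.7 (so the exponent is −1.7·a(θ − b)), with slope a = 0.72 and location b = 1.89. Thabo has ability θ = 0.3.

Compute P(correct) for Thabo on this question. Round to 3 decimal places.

0.125

P(θ) = 1 / (1 + exp(−D·a(θ − b)))
Exponent: 1.7 × 0.72 × (0.3 − 1.89) = -1.9462
1/(1 + e^{1.9462}) = 0.1250
P = 0.1250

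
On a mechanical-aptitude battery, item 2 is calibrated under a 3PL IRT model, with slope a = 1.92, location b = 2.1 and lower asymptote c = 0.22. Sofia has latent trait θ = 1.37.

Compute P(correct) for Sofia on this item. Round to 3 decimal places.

P(θ) = c + (1 − c) · 1 / (1 + exp(−a(θ − b)))
Exponent: 1.92 × (1.37 − 2.1) = -1.4016
1/(1 + e^{1.4016}) = 0.1976
P = 0.22 + 0.78 × 0.1976 = 0.3741

0.374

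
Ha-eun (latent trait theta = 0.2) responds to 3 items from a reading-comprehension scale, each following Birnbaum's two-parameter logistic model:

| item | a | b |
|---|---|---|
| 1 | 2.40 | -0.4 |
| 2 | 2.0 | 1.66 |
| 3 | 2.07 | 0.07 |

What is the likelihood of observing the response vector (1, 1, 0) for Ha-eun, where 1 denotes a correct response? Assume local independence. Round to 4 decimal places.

P(theta) = 1 / (1 + exp(−a(theta − b)))
P_1 = 1/(1+e^{-1.4400}) = 0.8085
P_2 = 1/(1+e^{2.9200}) = 0.0512
P_3 = 1/(1+e^{-0.2691}) = 0.5669
L = P_1 × P_2 × (1−P_3) = 0.8085 × 0.0512 × 0.4331 = 0.01792

0.0179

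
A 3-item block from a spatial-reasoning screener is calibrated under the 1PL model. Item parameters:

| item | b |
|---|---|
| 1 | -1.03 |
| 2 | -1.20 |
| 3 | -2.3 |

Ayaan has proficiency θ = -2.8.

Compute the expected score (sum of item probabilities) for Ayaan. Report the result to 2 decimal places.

P(θ) = 1 / (1 + exp(−(θ − b)))
P_1 = 1/(1+e^{1.7700}) = 0.1455
P_2 = 1/(1+e^{1.6000}) = 0.1680
P_3 = 1/(1+e^{0.5000}) = 0.3775
E[score] = 0.1455 + 0.1680 + 0.3775 = 0.6911

0.69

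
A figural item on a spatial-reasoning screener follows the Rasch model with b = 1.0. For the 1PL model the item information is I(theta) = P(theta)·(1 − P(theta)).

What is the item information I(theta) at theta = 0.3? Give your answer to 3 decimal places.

P = 1/(1+e^{0.7000}) = 0.3318
P(1−P) = 0.3318 × 0.6682 = 0.2217
I = P(1−P) = 0.22171

0.222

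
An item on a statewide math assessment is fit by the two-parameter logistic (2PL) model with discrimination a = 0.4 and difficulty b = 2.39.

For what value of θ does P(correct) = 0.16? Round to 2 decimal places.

P(θ) = 1 / (1 + exp(−a(θ − b)))
logit = ln(0.1600/0.8400) = -1.6582
θ = b + logit/(a) = 2.39 + (-1.6582)/0.4000 = -1.7556

-1.76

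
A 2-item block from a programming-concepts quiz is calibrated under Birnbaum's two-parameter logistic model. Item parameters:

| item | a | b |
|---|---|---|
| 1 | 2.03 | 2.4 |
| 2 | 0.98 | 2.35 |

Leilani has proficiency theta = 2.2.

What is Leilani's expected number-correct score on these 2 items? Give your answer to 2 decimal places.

0.86

P(theta) = 1 / (1 + exp(−a(theta − b)))
P_1 = 1/(1+e^{0.4060}) = 0.3999
P_2 = 1/(1+e^{0.1470}) = 0.4633
E[score] = 0.3999 + 0.4633 = 0.8632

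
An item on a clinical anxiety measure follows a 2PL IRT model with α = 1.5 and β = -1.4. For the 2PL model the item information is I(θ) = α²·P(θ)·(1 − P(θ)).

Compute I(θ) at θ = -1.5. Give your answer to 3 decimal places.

P = 1/(1+e^{0.1500}) = 0.4626
P(1−P) = 0.4626 × 0.5374 = 0.2486
I = α² × P(1−P) = 1.5² × 0.2486 = 0.55935

0.559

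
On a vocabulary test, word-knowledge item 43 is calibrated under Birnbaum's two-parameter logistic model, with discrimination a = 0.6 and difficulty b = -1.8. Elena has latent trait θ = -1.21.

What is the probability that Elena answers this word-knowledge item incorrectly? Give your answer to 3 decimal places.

P(θ) = 1 / (1 + exp(−a(θ − b)))
Exponent: 0.6 × (-1.21 − (-1.8)) = 0.3540
1/(1 + e^{-0.3540}) = 0.5876
P(incorrect) = 1 − 0.5876 = 0.4124

0.412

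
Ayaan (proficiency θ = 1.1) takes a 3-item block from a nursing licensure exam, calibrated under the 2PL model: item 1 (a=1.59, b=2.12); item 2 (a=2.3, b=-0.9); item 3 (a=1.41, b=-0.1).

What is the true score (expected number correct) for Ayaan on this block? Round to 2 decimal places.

P(θ) = 1 / (1 + exp(−a(θ − b)))
P_1 = 1/(1+e^{1.6218}) = 0.1650
P_2 = 1/(1+e^{-4.6000}) = 0.9900
P_3 = 1/(1+e^{-1.6920}) = 0.8445
E[score] = 0.1650 + 0.9900 + 0.8445 = 1.9995

2.00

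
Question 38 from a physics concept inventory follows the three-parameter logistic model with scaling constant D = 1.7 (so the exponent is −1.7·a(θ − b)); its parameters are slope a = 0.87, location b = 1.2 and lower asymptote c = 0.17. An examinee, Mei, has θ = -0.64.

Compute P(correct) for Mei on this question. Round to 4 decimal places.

0.2212

P(θ) = c + (1 − c) · 1 / (1 + exp(−D·a(θ − b)))
Exponent: 1.7 × 0.87 × (-0.64 − 1.2) = -2.7214
1/(1 + e^{2.7214}) = 0.0617
P = 0.17 + 0.83 × 0.0617 = 0.2212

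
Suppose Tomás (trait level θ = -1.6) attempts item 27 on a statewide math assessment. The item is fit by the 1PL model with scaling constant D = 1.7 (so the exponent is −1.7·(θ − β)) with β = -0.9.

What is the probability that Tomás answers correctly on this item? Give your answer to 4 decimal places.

0.2333

P(θ) = 1 / (1 + exp(−D·(θ − β)))
Exponent: 1.7 × (-1.6 − (-0.9)) = -1.1900
1/(1 + e^{1.1900}) = 0.2333
P = 0.2333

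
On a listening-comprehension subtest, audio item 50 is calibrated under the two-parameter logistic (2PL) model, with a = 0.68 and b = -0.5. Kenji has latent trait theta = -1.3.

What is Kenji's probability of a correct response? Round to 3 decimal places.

0.367

P(theta) = 1 / (1 + exp(−a(theta − b)))
Exponent: 0.68 × (-1.3 − (-0.5)) = -0.5440
1/(1 + e^{0.5440}) = 0.3673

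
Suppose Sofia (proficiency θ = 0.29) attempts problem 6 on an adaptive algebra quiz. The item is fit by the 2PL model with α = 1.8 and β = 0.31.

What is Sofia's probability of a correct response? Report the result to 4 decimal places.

P(θ) = 1 / (1 + exp(−α(θ − β)))
Exponent: 1.8 × (0.29 − 0.31) = -0.0360
1/(1 + e^{0.0360}) = 0.4910

0.4910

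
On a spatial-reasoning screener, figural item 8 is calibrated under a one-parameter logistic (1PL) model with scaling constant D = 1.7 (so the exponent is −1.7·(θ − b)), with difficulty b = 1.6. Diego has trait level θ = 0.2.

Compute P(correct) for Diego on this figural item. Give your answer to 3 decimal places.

P(θ) = 1 / (1 + exp(−D·(θ − b)))
Exponent: 1.7 × (0.2 − 1.6) = -2.3800
1/(1 + e^{2.3800}) = 0.0847
P = 0.0847

0.085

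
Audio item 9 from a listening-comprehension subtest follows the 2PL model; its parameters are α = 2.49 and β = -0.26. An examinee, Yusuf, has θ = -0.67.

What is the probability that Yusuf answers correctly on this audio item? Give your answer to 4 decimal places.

P(θ) = 1 / (1 + exp(−α(θ − β)))
Exponent: 2.49 × (-0.67 − (-0.26)) = -1.0209
1/(1 + e^{1.0209}) = 0.2649

0.2649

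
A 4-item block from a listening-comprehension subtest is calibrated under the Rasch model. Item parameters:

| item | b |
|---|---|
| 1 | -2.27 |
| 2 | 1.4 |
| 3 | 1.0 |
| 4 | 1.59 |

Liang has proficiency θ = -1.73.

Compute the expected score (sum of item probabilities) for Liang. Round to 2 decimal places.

P(θ) = 1 / (1 + exp(−(θ − b)))
P_1 = 1/(1+e^{-0.5400}) = 0.6318
P_2 = 1/(1+e^{3.1300}) = 0.0419
P_3 = 1/(1+e^{2.7300}) = 0.0612
P_4 = 1/(1+e^{3.3200}) = 0.0349
E[score] = 0.6318 + 0.0419 + 0.0612 + 0.0349 = 0.7698

0.77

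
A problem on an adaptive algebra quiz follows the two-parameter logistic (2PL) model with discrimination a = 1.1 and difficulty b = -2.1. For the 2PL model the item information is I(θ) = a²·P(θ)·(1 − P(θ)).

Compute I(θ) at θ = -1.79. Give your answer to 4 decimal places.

0.2939

P = 1/(1+e^{-0.3410}) = 0.5844
P(1−P) = 0.5844 × 0.4156 = 0.2429
I = a² × P(1−P) = 1.1² × 0.2429 = 0.29387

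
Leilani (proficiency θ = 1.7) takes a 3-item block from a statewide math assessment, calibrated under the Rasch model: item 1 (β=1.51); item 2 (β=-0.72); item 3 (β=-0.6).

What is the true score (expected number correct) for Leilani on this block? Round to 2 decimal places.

P(θ) = 1 / (1 + exp(−(θ − β)))
P_1 = 1/(1+e^{-0.1900}) = 0.5474
P_2 = 1/(1+e^{-2.4200}) = 0.9183
P_3 = 1/(1+e^{-2.3000}) = 0.9089
E[score] = 0.5474 + 0.9183 + 0.9089 = 2.3746

2.37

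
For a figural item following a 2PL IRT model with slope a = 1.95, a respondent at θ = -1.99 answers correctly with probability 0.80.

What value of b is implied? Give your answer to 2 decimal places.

-2.70

P(θ) = 1 / (1 + exp(−a(θ − b)))
logit(0.80) = ln(0.80/0.20) = 1.3863
b = θ − logit/(a) = -1.99 − 1.3863/1.9500 = -2.7009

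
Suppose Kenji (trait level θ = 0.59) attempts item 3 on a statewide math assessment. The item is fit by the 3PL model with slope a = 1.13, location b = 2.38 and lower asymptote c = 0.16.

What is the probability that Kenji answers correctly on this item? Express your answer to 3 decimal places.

0.258

P(θ) = c + (1 − c) · 1 / (1 + exp(−a(θ − b)))
Exponent: 1.13 × (0.59 − 2.38) = -2.0227
1/(1 + e^{2.0227}) = 0.1168
P = 0.16 + 0.84 × 0.1168 = 0.2581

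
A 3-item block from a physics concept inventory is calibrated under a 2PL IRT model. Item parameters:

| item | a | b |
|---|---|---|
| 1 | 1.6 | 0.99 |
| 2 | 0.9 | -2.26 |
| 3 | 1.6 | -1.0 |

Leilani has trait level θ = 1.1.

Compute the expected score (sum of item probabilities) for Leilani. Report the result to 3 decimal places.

P(θ) = 1 / (1 + exp(−a(θ − b)))
P_1 = 1/(1+e^{-0.1760}) = 0.5439
P_2 = 1/(1+e^{-3.0240}) = 0.9536
P_3 = 1/(1+e^{-3.3600}) = 0.9664
E[score] = 0.5439 + 0.9536 + 0.9664 = 2.4640

2.464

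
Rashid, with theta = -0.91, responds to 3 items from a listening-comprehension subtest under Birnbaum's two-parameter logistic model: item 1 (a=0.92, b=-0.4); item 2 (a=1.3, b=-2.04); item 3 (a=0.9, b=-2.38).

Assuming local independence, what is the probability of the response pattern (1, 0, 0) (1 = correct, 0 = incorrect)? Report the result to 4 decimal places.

P(theta) = 1 / (1 + exp(−a(theta − b)))
P_1 = 1/(1+e^{0.4692}) = 0.3848
P_2 = 1/(1+e^{-1.4690}) = 0.8129
P_3 = 1/(1+e^{-1.3230}) = 0.7897
L = P_1 × (1−P_2) × (1−P_3) = 0.3848 × 0.1871 × 0.2103 = 0.01514

0.0151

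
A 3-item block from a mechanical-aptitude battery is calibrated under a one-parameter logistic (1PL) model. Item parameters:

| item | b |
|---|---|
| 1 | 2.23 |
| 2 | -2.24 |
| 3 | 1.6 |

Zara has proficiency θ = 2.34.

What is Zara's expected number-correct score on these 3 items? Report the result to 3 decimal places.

P(θ) = 1 / (1 + exp(−(θ − b)))
P_1 = 1/(1+e^{-0.1100}) = 0.5275
P_2 = 1/(1+e^{-4.5800}) = 0.9898
P_3 = 1/(1+e^{-0.7400}) = 0.6770
E[score] = 0.5275 + 0.9898 + 0.6770 = 2.1943

2.194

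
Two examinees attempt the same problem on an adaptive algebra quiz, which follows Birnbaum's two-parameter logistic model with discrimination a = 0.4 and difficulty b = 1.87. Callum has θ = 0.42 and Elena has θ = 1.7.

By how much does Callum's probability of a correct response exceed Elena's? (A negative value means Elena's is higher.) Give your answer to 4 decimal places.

-0.1241

P(θ) = 1 / (1 + exp(−a(θ − b)))
P(Callum) = 0.3589  [exponent -0.5800]
P(Elena) = 0.4830  [exponent -0.0680]
Difference = 0.3589 − 0.4830 = -0.1241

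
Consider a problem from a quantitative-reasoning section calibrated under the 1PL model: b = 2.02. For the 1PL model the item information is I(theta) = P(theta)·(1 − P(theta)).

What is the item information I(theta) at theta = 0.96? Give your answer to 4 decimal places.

0.1911

P = 1/(1+e^{1.0600}) = 0.2573
P(1−P) = 0.2573 × 0.7427 = 0.1911
I = P(1−P) = 0.19110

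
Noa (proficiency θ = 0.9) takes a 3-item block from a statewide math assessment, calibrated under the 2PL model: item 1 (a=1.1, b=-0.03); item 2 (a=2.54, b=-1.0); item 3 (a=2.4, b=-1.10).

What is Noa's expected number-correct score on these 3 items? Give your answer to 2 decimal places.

2.72

P(θ) = 1 / (1 + exp(−a(θ − b)))
P_1 = 1/(1+e^{-1.0230}) = 0.7356
P_2 = 1/(1+e^{-4.8260}) = 0.9920
P_3 = 1/(1+e^{-4.8000}) = 0.9918
E[score] = 0.7356 + 0.9920 + 0.9918 = 2.7194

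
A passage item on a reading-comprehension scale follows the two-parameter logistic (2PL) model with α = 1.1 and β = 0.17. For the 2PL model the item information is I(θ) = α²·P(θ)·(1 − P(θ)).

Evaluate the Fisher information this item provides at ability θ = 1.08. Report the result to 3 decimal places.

P = 1/(1+e^{-1.0010}) = 0.7313
P(1−P) = 0.7313 × 0.2687 = 0.1965
I = α² × P(1−P) = 1.1² × 0.1965 = 0.23779

0.238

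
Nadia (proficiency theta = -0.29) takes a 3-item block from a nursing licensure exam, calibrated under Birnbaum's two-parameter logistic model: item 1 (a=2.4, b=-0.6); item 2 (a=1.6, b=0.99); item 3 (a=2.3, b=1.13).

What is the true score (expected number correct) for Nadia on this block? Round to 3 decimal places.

0.829

P(theta) = 1 / (1 + exp(−a(theta − b)))
P_1 = 1/(1+e^{-0.7440}) = 0.6779
P_2 = 1/(1+e^{2.0480}) = 0.1143
P_3 = 1/(1+e^{3.2660}) = 0.0368
E[score] = 0.6779 + 0.1143 + 0.0368 = 0.8289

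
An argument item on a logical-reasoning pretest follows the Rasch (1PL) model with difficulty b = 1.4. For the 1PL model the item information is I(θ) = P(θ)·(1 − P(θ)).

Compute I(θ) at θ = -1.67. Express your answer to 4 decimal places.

0.0424

P = 1/(1+e^{3.0700}) = 0.0444
P(1−P) = 0.0444 × 0.9556 = 0.0424
I = P(1−P) = 0.04239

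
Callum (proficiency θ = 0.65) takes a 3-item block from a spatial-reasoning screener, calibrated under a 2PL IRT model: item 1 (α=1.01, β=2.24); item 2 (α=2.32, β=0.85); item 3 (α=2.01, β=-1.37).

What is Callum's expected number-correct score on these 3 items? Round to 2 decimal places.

P(θ) = 1 / (1 + exp(−α(θ − β)))
P_1 = 1/(1+e^{1.6059}) = 0.1672
P_2 = 1/(1+e^{0.4640}) = 0.3860
P_3 = 1/(1+e^{-4.0602}) = 0.9830
E[score] = 0.1672 + 0.3860 + 0.9830 = 1.5362

1.54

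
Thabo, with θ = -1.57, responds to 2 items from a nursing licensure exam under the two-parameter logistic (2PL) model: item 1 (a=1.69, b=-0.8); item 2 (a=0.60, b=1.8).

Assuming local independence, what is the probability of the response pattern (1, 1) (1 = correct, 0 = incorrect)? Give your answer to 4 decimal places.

0.0250

P(θ) = 1 / (1 + exp(−a(θ − b)))
P_1 = 1/(1+e^{1.3013}) = 0.2139
P_2 = 1/(1+e^{2.0220}) = 0.1169
L = P_1 × P_2 = 0.2139 × 0.1169 = 0.02501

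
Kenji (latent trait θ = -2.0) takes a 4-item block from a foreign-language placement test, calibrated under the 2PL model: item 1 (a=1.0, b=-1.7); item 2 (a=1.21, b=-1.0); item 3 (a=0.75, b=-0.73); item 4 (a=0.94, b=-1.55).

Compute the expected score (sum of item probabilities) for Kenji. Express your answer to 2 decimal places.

P(θ) = 1 / (1 + exp(−a(θ − b)))
P_1 = 1/(1+e^{0.3000}) = 0.4256
P_2 = 1/(1+e^{1.2100}) = 0.2297
P_3 = 1/(1+e^{0.9525}) = 0.2784
P_4 = 1/(1+e^{0.4230}) = 0.3958
E[score] = 0.4256 + 0.2297 + 0.2784 + 0.3958 = 1.3294

1.33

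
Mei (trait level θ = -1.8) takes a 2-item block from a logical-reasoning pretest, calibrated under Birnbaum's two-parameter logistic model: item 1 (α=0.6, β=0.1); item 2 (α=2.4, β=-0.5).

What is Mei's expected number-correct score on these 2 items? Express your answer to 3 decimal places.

0.285

P(θ) = 1 / (1 + exp(−α(θ − β)))
P_1 = 1/(1+e^{1.1400}) = 0.2423
P_2 = 1/(1+e^{3.1200}) = 0.0423
E[score] = 0.2423 + 0.0423 = 0.2846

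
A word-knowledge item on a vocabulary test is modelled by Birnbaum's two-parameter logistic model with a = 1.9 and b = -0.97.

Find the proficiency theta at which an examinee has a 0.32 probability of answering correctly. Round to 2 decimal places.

P(theta) = 1 / (1 + exp(−a(theta − b)))
logit = ln(0.3200/0.6800) = -0.7538
theta = b + logit/(a) = -0.97 + (-0.7538)/1.9000 = -1.3667

-1.37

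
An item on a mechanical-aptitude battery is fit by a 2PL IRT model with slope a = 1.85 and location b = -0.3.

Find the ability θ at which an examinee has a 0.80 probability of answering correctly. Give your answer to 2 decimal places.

P(θ) = 1 / (1 + exp(−a(θ − b)))
logit = ln(0.8000/0.2000) = 1.3863
θ = b + logit/(a) = -0.3 + 1.3863/1.8500 = 0.4493

0.45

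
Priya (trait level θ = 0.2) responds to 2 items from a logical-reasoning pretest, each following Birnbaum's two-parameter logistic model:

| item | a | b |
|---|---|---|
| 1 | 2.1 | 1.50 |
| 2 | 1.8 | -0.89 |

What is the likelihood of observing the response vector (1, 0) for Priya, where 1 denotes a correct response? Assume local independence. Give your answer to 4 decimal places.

0.0075

P(θ) = 1 / (1 + exp(−a(θ − b)))
P_1 = 1/(1+e^{2.7300}) = 0.0612
P_2 = 1/(1+e^{-1.9620}) = 0.8767
L = P_1 × (1−P_2) = 0.0612 × 0.1233 = 0.00755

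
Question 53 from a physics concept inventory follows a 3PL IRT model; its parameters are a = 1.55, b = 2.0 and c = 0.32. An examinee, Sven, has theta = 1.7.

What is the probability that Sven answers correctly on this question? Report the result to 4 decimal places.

P(theta) = c + (1 − c) · 1 / (1 + exp(−a(theta − b)))
Exponent: 1.55 × (1.7 − 2.0) = -0.4650
1/(1 + e^{0.4650}) = 0.3858
P = 0.32 + 0.68 × 0.3858 = 0.5823

0.5823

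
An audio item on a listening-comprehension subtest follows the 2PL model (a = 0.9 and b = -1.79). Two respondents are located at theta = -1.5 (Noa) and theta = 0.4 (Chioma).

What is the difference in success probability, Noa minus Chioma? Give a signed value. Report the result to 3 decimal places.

P(theta) = 1 / (1 + exp(−a(theta − b)))
P(Noa) = 0.5649  [exponent 0.2610]
P(Chioma) = 0.8777  [exponent 1.9710]
Difference = 0.5649 − 0.8777 = -0.3128

-0.313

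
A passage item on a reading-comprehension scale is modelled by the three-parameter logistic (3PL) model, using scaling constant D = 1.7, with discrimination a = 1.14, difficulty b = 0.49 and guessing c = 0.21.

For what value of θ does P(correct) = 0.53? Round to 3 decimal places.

0.292

P(θ) = c + (1 − c) · 1 / (1 + exp(−D·a(θ − b)))
Remove guessing floor: (0.53 − 0.21)/(1 − 0.21) = 0.4051
logit = ln(0.4051/0.5949) = -0.3844
θ = b + logit/(1.7·a) = 0.49 + (-0.3844)/1.9380 = 0.2916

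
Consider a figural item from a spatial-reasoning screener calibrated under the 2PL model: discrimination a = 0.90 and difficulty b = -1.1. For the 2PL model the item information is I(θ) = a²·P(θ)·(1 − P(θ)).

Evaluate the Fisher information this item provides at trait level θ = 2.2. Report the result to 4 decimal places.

P = 1/(1+e^{-2.9700}) = 0.9512
P(1−P) = 0.9512 × 0.0488 = 0.0464
I = a² × P(1−P) = 0.90² × 0.0464 = 0.03760

0.0376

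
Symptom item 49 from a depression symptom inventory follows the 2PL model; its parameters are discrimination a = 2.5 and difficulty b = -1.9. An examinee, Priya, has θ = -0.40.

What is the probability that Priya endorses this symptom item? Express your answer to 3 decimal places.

0.977

P(θ) = 1 / (1 + exp(−a(θ − b)))
Exponent: 2.5 × (-0.40 − (-1.9)) = 3.7500
1/(1 + e^{-3.7500}) = 0.9770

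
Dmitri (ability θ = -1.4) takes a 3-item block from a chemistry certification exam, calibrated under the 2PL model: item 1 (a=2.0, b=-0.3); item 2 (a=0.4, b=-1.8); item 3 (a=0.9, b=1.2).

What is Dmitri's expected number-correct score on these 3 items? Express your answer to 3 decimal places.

P(θ) = 1 / (1 + exp(−a(θ − b)))
P_1 = 1/(1+e^{2.2000}) = 0.0998
P_2 = 1/(1+e^{-0.1600}) = 0.5399
P_3 = 1/(1+e^{2.3400}) = 0.0879
E[score] = 0.0998 + 0.5399 + 0.0879 = 0.7275

0.728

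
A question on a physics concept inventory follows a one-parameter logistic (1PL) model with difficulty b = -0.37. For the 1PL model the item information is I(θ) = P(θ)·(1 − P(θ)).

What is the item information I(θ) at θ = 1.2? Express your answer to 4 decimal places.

P = 1/(1+e^{-1.5700}) = 0.8278
P(1−P) = 0.8278 × 0.1722 = 0.1426
I = P(1−P) = 0.14256

0.1426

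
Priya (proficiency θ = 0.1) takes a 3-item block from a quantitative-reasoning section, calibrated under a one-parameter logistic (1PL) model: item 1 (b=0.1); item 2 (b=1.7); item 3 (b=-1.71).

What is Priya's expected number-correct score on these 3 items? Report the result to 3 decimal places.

P(θ) = 1 / (1 + exp(−(θ − b)))
P_1 = 1/(1+e^{0.0000}) = 0.5000
P_2 = 1/(1+e^{1.6000}) = 0.1680
P_3 = 1/(1+e^{-1.8100}) = 0.8594
E[score] = 0.5000 + 0.1680 + 0.8594 = 1.5273

1.527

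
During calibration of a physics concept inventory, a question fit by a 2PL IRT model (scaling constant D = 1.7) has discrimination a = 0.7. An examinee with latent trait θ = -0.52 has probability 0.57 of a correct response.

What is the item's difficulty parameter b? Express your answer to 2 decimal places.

-0.76

P(θ) = 1 / (1 + exp(−D·a(θ − b)))
logit(0.57) = ln(0.57/0.43) = 0.2819
b = θ − logit/(1.7·a) = -0.52 − 0.2819/1.1900 = -0.7568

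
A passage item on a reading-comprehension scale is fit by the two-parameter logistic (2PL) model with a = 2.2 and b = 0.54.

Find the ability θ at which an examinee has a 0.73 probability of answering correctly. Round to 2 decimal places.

0.99

P(θ) = 1 / (1 + exp(−a(θ − b)))
logit = ln(0.7300/0.2700) = 0.9946
θ = b + logit/(a) = 0.54 + 0.9946/2.2000 = 0.9921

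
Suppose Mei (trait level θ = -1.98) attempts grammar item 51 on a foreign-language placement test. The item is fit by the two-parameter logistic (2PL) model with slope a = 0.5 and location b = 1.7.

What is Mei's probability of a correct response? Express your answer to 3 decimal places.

P(θ) = 1 / (1 + exp(−a(θ − b)))
Exponent: 0.5 × (-1.98 − 1.7) = -1.8400
1/(1 + e^{1.8400}) = 0.1371

0.137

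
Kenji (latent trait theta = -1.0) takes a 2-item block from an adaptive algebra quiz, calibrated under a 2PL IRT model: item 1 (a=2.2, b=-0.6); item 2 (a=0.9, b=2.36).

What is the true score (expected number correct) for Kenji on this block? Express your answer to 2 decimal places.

0.34

P(theta) = 1 / (1 + exp(−a(theta − b)))
P_1 = 1/(1+e^{0.8800}) = 0.2932
P_2 = 1/(1+e^{3.0240}) = 0.0464
E[score] = 0.2932 + 0.0464 = 0.3395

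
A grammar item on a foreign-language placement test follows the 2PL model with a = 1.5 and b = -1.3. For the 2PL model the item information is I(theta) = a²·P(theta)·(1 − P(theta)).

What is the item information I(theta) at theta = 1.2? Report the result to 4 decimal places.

P = 1/(1+e^{-3.7500}) = 0.9770
P(1−P) = 0.9770 × 0.0230 = 0.0224
I = a² × P(1−P) = 1.5² × 0.0224 = 0.05051

0.0505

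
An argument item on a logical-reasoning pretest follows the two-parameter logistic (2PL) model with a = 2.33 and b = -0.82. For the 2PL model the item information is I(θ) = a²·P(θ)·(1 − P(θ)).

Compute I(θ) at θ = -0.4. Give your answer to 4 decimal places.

P = 1/(1+e^{-0.9786}) = 0.7268
P(1−P) = 0.7268 × 0.2732 = 0.1985
I = a² × P(1−P) = 2.33² × 0.1985 = 1.07790

1.0779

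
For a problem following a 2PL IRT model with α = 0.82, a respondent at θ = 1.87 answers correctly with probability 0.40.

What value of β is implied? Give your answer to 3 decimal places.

2.364

P(θ) = 1 / (1 + exp(−α(θ − β)))
logit(0.40) = ln(0.40/0.60) = -0.4055
β = θ − logit/(α) = 1.87 − (-0.4055)/0.8200 = 2.3645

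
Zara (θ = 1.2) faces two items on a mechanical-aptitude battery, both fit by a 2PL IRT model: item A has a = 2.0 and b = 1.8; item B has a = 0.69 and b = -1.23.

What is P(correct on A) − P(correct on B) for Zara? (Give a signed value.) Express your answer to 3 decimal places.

-0.611

P(θ) = 1 / (1 + exp(−a(θ − b)))
P_A = 0.2315
P_B = 0.8425
P_A − P_B = -0.6110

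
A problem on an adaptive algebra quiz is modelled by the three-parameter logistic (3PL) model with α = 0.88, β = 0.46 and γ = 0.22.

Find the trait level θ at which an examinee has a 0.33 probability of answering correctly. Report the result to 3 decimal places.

P(θ) = γ + (1 − γ) · 1 / (1 + exp(−α(θ − β)))
Remove guessing floor: (0.33 − 0.22)/(1 − 0.22) = 0.1410
logit = ln(0.1410/0.8590) = -1.8068
θ = β + logit/(α) = 0.46 + (-1.8068)/0.8800 = -1.5932

-1.593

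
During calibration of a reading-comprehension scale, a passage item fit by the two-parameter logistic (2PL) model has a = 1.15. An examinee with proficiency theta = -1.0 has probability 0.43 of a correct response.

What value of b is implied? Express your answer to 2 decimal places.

P(theta) = 1 / (1 + exp(−a(theta − b)))
logit(0.43) = ln(0.43/0.57) = -0.2819
b = theta − logit/(a) = -1.0 − (-0.2819)/1.1500 = -0.7549

-0.75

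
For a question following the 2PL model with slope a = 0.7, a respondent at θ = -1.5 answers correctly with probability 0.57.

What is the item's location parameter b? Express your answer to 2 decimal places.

-1.90

P(θ) = 1 / (1 + exp(−a(θ − b)))
logit(0.57) = ln(0.57/0.43) = 0.2819
b = θ − logit/(a) = -1.5 − 0.2819/0.7000 = -1.9026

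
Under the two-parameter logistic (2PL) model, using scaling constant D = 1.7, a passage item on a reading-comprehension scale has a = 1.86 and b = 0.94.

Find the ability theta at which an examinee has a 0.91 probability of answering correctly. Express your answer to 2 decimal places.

1.67

P(theta) = 1 / (1 + exp(−D·a(theta − b)))
logit = ln(0.9100/0.0900) = 2.3136
theta = b + logit/(1.7·a) = 0.94 + 2.3136/3.1620 = 1.6717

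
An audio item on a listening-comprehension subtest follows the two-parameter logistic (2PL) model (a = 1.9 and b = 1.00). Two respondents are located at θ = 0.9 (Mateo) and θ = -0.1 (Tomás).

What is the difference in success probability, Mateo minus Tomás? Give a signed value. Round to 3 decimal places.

P(θ) = 1 / (1 + exp(−a(θ − b)))
P(Mateo) = 0.4526  [exponent -0.1900]
P(Tomás) = 0.1101  [exponent -2.0900]
Difference = 0.4526 − 0.1101 = 0.3426

0.343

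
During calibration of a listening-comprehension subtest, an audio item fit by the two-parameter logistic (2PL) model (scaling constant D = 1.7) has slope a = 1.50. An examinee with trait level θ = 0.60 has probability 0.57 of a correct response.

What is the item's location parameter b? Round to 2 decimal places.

P(θ) = 1 / (1 + exp(−D·a(θ − b)))
logit(0.57) = ln(0.57/0.43) = 0.2819
b = θ − logit/(1.7·a) = 0.60 − 0.2819/2.5500 = 0.4895

0.49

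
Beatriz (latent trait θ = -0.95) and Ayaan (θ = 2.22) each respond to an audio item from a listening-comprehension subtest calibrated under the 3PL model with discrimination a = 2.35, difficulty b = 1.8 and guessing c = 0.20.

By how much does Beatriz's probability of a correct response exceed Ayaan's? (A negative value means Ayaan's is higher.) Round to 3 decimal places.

-0.582

P(θ) = c + (1 − c) · 1 / (1 + exp(−a(θ − b)))
P(Beatriz) = 0.2012  [exponent -6.4625]
P(Ayaan) = 0.7828  [exponent 0.9870]
Difference = 0.2012 − 0.7828 = -0.5815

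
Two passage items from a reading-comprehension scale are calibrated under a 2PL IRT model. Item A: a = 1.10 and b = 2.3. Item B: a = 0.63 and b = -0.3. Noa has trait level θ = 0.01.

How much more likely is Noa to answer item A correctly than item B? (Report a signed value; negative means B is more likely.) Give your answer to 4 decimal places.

P(θ) = 1 / (1 + exp(−a(θ − b)))
P_A = 0.0745
P_B = 0.5487
P_A − P_B = -0.4741

-0.4741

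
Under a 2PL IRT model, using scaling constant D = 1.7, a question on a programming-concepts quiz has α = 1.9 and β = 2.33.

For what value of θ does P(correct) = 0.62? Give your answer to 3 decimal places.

2.482

P(θ) = 1 / (1 + exp(−D·α(θ − β)))
logit = ln(0.6200/0.3800) = 0.4895
θ = β + logit/(1.7·α) = 2.33 + 0.4895/3.2300 = 2.4816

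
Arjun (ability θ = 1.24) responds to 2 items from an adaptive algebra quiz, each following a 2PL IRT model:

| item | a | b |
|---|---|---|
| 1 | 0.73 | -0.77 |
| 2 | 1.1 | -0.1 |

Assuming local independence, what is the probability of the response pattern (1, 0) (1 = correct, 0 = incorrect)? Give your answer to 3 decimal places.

0.151

P(θ) = 1 / (1 + exp(−a(θ − b)))
P_1 = 1/(1+e^{-1.4673}) = 0.8126
P_2 = 1/(1+e^{-1.4740}) = 0.8137
L = P_1 × (1−P_2) = 0.8126 × 0.1863 = 0.15142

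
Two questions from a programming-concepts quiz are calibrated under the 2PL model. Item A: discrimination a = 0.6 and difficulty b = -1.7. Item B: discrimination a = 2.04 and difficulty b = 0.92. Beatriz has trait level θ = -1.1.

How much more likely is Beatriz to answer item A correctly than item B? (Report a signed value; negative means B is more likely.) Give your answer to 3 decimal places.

P(θ) = 1 / (1 + exp(−a(θ − b)))
P_A = 0.5890
P_B = 0.0160
P_A − P_B = 0.5731

0.573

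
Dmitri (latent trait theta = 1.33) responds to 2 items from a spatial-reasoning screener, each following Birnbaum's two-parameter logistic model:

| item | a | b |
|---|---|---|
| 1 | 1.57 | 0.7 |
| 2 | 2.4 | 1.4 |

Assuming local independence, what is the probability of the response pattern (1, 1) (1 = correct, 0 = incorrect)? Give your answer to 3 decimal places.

P(theta) = 1 / (1 + exp(−a(theta − b)))
P_1 = 1/(1+e^{-0.9891}) = 0.7289
P_2 = 1/(1+e^{0.1680}) = 0.4581
L = P_1 × P_2 = 0.7289 × 0.4581 = 0.33391

0.334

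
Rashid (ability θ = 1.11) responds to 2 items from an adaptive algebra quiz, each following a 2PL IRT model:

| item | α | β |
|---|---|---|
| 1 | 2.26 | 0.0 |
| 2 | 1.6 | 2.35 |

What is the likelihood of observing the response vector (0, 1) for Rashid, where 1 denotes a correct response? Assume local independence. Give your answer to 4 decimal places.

0.0091

P(θ) = 1 / (1 + exp(−α(θ − β)))
P_1 = 1/(1+e^{-2.5086}) = 0.9247
P_2 = 1/(1+e^{1.9840}) = 0.1209
L = (1−P_1) × P_2 = 0.0753 × 0.1209 = 0.00910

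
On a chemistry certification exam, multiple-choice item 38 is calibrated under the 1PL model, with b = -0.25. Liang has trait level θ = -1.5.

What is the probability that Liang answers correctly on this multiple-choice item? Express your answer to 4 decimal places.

P(θ) = 1 / (1 + exp(−(θ − b)))
Exponent: (-1.5 − (-0.25)) = -1.2500
1/(1 + e^{1.2500}) = 0.2227
P = 0.2227

0.2227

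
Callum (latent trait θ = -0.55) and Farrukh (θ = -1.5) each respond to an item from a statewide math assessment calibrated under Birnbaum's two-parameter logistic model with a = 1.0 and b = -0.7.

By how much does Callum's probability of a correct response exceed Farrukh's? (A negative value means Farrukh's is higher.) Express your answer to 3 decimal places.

P(θ) = 1 / (1 + exp(−a(θ − b)))
P(Callum) = 0.5374  [exponent 0.1500]
P(Farrukh) = 0.3100  [exponent -0.8000]
Difference = 0.5374 − 0.3100 = 0.2274

0.227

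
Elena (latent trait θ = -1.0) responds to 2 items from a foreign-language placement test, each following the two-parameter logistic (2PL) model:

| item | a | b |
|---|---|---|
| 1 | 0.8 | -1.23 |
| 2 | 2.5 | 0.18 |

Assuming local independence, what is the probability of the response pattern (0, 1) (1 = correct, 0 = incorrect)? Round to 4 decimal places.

P(θ) = 1 / (1 + exp(−a(θ − b)))
P_1 = 1/(1+e^{-0.1840}) = 0.5459
P_2 = 1/(1+e^{2.9500}) = 0.0497
L = (1−P_1) × P_2 = 0.4541 × 0.0497 = 0.02259

0.0226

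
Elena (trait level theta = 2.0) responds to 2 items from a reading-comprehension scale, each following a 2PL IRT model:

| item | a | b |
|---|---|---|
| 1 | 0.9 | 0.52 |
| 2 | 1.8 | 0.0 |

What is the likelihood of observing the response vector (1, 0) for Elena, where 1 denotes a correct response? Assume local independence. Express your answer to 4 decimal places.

0.0210

P(theta) = 1 / (1 + exp(−a(theta − b)))
P_1 = 1/(1+e^{-1.3320}) = 0.7912
P_2 = 1/(1+e^{-3.6000}) = 0.9734
L = P_1 × (1−P_2) = 0.7912 × 0.0266 = 0.02104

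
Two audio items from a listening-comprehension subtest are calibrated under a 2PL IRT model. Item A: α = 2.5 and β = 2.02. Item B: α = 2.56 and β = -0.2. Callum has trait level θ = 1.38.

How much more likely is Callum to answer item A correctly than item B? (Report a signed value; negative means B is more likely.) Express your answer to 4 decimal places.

-0.8148

P(θ) = 1 / (1 + exp(−α(θ − β)))
P_A = 0.1680
P_B = 0.9828
P_A − P_B = -0.8148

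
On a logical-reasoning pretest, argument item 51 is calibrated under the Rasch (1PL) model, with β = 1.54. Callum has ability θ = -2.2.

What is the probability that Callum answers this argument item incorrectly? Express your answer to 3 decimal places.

0.977

P(θ) = 1 / (1 + exp(−(θ − β)))
Exponent: (-2.2 − 1.54) = -3.7400
1/(1 + e^{3.7400}) = 0.0232
P = 0.0232
P(incorrect) = 1 − 0.0232 = 0.9768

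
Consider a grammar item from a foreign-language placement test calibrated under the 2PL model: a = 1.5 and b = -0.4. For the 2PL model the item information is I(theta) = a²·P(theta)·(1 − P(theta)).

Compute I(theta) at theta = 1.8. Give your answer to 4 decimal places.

P = 1/(1+e^{-3.3000}) = 0.9644
P(1−P) = 0.9644 × 0.0356 = 0.0343
I = a² × P(1−P) = 1.5² × 0.0343 = 0.07719

0.0772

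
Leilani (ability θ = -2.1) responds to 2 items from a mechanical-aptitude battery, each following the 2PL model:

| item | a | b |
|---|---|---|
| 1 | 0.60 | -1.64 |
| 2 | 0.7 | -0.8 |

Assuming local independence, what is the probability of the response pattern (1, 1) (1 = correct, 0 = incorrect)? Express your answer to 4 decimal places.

0.1238

P(θ) = 1 / (1 + exp(−a(θ − b)))
P_1 = 1/(1+e^{0.2760}) = 0.4314
P_2 = 1/(1+e^{0.9100}) = 0.2870
L = P_1 × P_2 = 0.4314 × 0.2870 = 0.12382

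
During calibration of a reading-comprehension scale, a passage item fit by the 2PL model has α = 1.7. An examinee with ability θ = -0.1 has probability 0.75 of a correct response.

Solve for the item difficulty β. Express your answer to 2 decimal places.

P(θ) = 1 / (1 + exp(−α(θ − β)))
logit(0.75) = ln(0.75/0.25) = 1.0986
β = θ − logit/(α) = -0.1 − 1.0986/1.7000 = -0.7462

-0.75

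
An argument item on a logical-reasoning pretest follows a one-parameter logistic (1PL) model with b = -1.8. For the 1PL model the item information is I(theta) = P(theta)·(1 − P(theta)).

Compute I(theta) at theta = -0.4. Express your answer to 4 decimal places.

0.1587

P = 1/(1+e^{-1.4000}) = 0.8022
P(1−P) = 0.8022 × 0.1978 = 0.1587
I = P(1−P) = 0.15868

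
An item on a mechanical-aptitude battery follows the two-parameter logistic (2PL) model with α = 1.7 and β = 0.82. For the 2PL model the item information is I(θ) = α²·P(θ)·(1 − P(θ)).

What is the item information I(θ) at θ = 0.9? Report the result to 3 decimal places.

P = 1/(1+e^{-0.1360}) = 0.5339
P(1−P) = 0.5339 × 0.4661 = 0.2488
I = α² × P(1−P) = 1.7² × 0.2488 = 0.71917

0.719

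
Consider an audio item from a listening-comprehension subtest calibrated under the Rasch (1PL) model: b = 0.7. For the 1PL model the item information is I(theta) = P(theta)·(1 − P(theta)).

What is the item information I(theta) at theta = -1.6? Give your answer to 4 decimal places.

P = 1/(1+e^{2.3000}) = 0.0911
P(1−P) = 0.0911 × 0.9089 = 0.0828
I = P(1−P) = 0.08282

0.0828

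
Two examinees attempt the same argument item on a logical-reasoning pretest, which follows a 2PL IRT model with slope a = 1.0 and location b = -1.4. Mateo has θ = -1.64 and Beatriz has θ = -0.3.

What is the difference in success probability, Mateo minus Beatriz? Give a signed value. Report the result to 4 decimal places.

P(θ) = 1 / (1 + exp(−a(θ − b)))
P(Mateo) = 0.4403  [exponent -0.2400]
P(Beatriz) = 0.7503  [exponent 1.1000]
Difference = 0.4403 − 0.7503 = -0.3100

-0.3100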